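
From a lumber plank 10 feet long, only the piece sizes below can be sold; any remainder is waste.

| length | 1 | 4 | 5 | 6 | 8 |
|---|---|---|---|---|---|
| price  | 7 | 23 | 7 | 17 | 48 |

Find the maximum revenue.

Consider every possible first cut. f[k] is the best of p[i]+f[k−i] over all sellable i≤k.
f[1] = 7
f[2] = 14  (first piece 1, then f[1]=7)
f[3] = 21  (first piece 1, then f[2]=14)
f[4] = 28  (first piece 1, then f[3]=21)
f[5] = 35  (first piece 1, then f[4]=28)
f[6] = 42  (first piece 1, then f[5]=35)
f[7] = 49  (first piece 1, then f[6]=42)
f[8] = 56  (first piece 1, then f[7]=49)
f[9] = 63  (first piece 1, then f[8]=56)
f[10] = 70  (first piece 1, then f[9]=63)
One optimal cutting: 1 + 1 + 1 + 1 + 1 + 1 + 1 + 1 + 1 + 1 → $70.

70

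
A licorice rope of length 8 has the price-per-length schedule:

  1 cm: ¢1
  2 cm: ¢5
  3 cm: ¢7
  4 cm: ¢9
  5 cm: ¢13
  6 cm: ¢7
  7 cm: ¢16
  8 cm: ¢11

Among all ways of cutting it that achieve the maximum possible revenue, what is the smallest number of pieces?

2

Let r[k] be the best obtainable value from length k. For each k, try every first piece i and keep the best of price[i] + r[k−i].
r[1] = 1
r[2] = max(1+1, 5+0) = 5
r[3] = max(1+5, 5+1, 7+0) = 7
r[4] = max(1+7, 5+5, 7+1, 9+0) = 10
r[5] = max(1+10, 5+7, 7+5, 9+1, 13+0) = 13
r[6] = max(1+13, 5+10, 7+7, 9+5, 13+1, 7+0) = 15
r[7] = max(1+15, 5+13, 7+10, …, 7+1, 16+0) = 18
r[8] = max(1+18, 5+15, 7+13, …, 16+1, 11+0) = 20
Maximum revenue is ¢20.
Now minimize piece count subject to staying optimal: for each k, pieces[k] = 1 + min over i with p[i]+r[k−i]=r[k] of pieces[k−i].
pieces[5] = 1
pieces[6] = 3
pieces[7] = 2
pieces[8] = 2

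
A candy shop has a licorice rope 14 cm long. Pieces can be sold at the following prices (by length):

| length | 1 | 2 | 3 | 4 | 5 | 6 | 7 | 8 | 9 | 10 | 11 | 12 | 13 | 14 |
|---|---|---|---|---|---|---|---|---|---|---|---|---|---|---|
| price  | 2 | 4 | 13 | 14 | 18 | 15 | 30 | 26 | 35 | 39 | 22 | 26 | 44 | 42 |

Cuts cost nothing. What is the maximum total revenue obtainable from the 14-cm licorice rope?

Consider every possible first cut. R[k] is the best of p[i]+R[k−i] over all sellable i≤k.
R[1] = 2
R[2] = 4  (first piece 1, then R[1]=2)
R[3] = 13
R[4] = 15  (first piece 1, then R[3]=13)
R[5] = 18
R[6] = 26  (first piece 3, then R[3]=13)
R[7] = 30
R[8] = 32  (first piece 1, then R[7]=30)
R[9] = 39  (first piece 3, then R[6]=26)
R[10] = 43  (first piece 3, then R[7]=30)
R[11] = 45  (first piece 1, then R[10]=43)
R[12] = 52  (first piece 3, then R[9]=39)
R[13] = 56  (first piece 3, then R[10]=43)
R[14] = 60  (first piece 7, then R[7]=30)
One optimal cutting: 7 + 7 → ¢30 + ¢30 = ¢60.

60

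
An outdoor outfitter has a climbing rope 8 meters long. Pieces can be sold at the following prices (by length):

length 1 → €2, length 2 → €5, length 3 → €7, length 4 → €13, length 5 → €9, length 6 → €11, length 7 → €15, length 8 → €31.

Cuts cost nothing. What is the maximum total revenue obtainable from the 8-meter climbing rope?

Let r[k] be the best obtainable value from length k. For each k, try every first piece i and keep the best of price[i] + r[k−i].
r[1] = 2
r[2] = max(2+2, 5+0) = 5
r[3] = max(2+5, 5+2, 7+0) = 7
r[4] = max(2+7, 5+5, 7+2, 13+0) = 13
r[5] = max(2+13, 5+7, 7+5, 13+2, 9+0) = 15
r[6] = max(2+15, 5+13, 7+7, 13+5, 9+2, 11+0) = 18
r[7] = max(2+18, 5+15, 7+13, …, 11+2, 15+0) = 20
r[8] = max(2+20, 5+18, 7+15, …, 15+2, 31+0) = 31
Best is to sell the whole 8-meter piece uncut for €31.

31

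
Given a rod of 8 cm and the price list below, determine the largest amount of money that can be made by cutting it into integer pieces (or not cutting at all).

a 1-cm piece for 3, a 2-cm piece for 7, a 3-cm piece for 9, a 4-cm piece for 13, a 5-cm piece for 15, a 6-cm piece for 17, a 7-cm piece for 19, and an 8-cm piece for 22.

Build R[k] bottom-up: R[k] = max over allowed piece i of (p[i] + R[k−i]).
R[1] = 3
R[2] = 7
R[3] = 10  (first piece 1, then R[2]=7)
R[4] = 14  (first piece 2, then R[2]=7)
R[5] = 17  (first piece 1, then R[4]=14)
R[6] = 21  (first piece 2, then R[4]=14)
R[7] = 24  (first piece 1, then R[6]=21)
R[8] = 28  (first piece 2, then R[6]=21)
One optimal cutting: 2 + 2 + 2 + 2 → 7 + 7 + 7 + 7 = 28.

28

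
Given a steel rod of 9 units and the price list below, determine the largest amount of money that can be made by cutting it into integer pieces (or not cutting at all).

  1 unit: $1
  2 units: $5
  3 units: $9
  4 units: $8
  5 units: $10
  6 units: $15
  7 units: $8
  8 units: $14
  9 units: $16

27

Build R[k] bottom-up: R[k] = max over allowed piece i of (p[i] + R[k−i]).
R[1] = 1
R[2] = max(1+1, 5+0) = 5
R[3] = max(1+5, 5+1, 9+0) = 9
R[4] = max(1+9, 5+5, 9+1, 8+0) = 10
R[5] = max(1+10, 5+9, 9+5, 8+1, 10+0) = 14
R[6] = max(1+14, 5+10, 9+9, 8+5, 10+1, 15+0) = 18
R[7] = max(1+18, 5+14, 9+10, …, 15+1, 8+0) = 19
R[8] = max(1+19, 5+18, 9+14, …, 8+1, 14+0) = 23
R[9] = max(1+23, 5+19, 9+18, …, 14+1, 16+0) = 27
One optimal cutting: 3 + 3 + 3 → $9 + $9 + $9 = $27.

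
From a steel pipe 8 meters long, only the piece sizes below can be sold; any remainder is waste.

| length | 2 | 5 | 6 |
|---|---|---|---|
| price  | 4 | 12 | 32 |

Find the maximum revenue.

Build f[k] bottom-up: f[k] = max over allowed piece i of (p[i] + f[k−i]).
f[1] = 0
f[2] = 4
f[3] = 4
f[4] = 8  (first piece 2, then f[2]=4)
f[5] = max(4+4, 12+0) = 12
f[6] = max(4+8, 12+0, 32+0) = 32
f[7] = max(4+12, 12+4, 32+0) = 32
f[8] = max(4+32, 12+4, 32+4) = 36
One optimal cutting: 6 + 2 → $36.

36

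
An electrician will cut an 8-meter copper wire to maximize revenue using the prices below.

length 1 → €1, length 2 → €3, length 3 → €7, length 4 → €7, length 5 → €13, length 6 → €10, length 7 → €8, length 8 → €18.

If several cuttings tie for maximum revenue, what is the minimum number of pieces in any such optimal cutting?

2

Consider every possible first cut. r[k] is the best of p[i]+r[k−i] over all sellable i≤k.
r[1] = 1
r[2] = 3
r[3] = 7
r[4] = 8  (first piece 1, then r[3]=7)
r[5] = 13
r[6] = 14  (first piece 1, then r[5]=13)
r[7] = 16  (first piece 2, then r[5]=13)
r[8] = 20  (first piece 3, then r[5]=13)
Maximum revenue is €20.
Now minimize piece count subject to staying optimal: for each k, pieces[k] = 1 + min over i with p[i]+r[k−i]=r[k] of pieces[k−i].
pieces[5] = 1
pieces[6] = 2
pieces[7] = 2
pieces[8] = 2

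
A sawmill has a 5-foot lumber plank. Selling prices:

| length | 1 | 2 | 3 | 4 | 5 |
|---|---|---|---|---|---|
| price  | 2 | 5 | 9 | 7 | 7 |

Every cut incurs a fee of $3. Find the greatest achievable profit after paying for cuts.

Let net[k] be the best obtainable value from length k. For each k, try every first piece i and keep the best of price[i] + net[k−i] minus the 3 cut fee when i<k.
net[1] = 2
net[2] = max(2+2-3, 5+0) = 5
net[3] = max(2+5-3, 5+2-3, 9+0) = 9
net[4] = max(2+9-3, 5+5-3, 9+2-3, 7+0) = 8
net[5] = max(2+8-3, 5+9-3, 9+5-3, 7+2-3, 7+0) = 11
One optimal plan: pieces 3 + 2 (1 cut) → $14 − $3 = $11.

11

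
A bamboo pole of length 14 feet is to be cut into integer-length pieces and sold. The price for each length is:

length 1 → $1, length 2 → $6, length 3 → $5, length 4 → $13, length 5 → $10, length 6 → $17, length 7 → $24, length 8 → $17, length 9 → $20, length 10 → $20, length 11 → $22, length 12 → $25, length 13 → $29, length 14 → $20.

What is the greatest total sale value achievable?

Build R[k] bottom-up: R[k] = max over allowed piece i of (p[i] + R[k−i]).
R[1] = 1
R[2] = max(1+1, 6+0) = 6
R[3] = max(1+6, 6+1, 5+0) = 7
R[4] = max(1+7, 6+6, 5+1, 13+0) = 13
R[5] = max(1+13, 6+7, 5+6, 13+1, 10+0) = 14
R[6] = max(1+14, 6+13, 5+7, 13+6, 10+1, 17+0) = 19
R[7] = max(1+19, 6+14, 5+13, …, 17+1, 24+0) = 24
R[8] = max(1+24, 6+19, 5+14, …, 24+1, 17+0) = 26
R[9] = max(1+26, 6+24, 5+19, …, 17+1, 20+0) = 30
R[10] = max(1+30, 6+26, 5+24, …, 20+1, 20+0) = 32
R[11] = max(1+32, 6+30, 5+26, …, 20+1, 22+0) = 37
R[12] = max(1+37, 6+32, 5+30, …, 22+1, 25+0) = 39
R[13] = max(1+39, 6+37, 5+32, …, 25+1, 29+0) = 43
R[14] = max(1+43, 6+39, 5+37, …, 29+1, 20+0) = 48
One optimal cutting: 7 + 7 → $24 + $24 = $48.

48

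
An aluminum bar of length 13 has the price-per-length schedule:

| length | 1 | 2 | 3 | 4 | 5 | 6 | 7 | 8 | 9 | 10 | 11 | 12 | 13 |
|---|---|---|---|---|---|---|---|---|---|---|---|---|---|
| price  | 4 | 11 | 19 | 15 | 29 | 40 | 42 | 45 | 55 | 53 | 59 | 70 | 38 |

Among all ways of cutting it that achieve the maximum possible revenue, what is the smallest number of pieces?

3

Let r[k] be the best obtainable value from length k. For each k, try every first piece i and keep the best of price[i] + r[k−i].
r[1] = 4
r[2] = max(4+4, 11+0) = 11
r[3] = max(4+11, 11+4, 19+0) = 19
r[4] = max(4+19, 11+11, 19+4, 15+0) = 23
r[5] = max(4+23, 11+19, 19+11, 15+4, 29+0) = 30
r[6] = max(4+30, 11+23, 19+19, 15+11, 29+4, 40+0) = 40
r[7] = max(4+40, 11+30, 19+23, …, 40+4, 42+0) = 44
r[8] = max(4+44, 11+40, 19+30, …, 42+4, 45+0) = 51
r[9] = max(4+51, 11+44, 19+40, …, 45+4, 55+0) = 59
r[10] = max(4+59, 11+51, 19+44, …, 55+4, 53+0) = 63
r[11] = max(4+63, 11+59, 19+51, …, 53+4, 59+0) = 70
r[12] = max(4+70, 11+63, 19+59, …, 59+4, 70+0) = 80
r[13] = max(4+80, 11+70, 19+63, …, 70+4, 38+0) = 84
Maximum revenue is $84.
Now minimize piece count subject to staying optimal: for each k, pieces[k] = 1 + min over i with p[i]+r[k−i]=r[k] of pieces[k−i].
pieces[10] = 3
pieces[11] = 3
pieces[12] = 2
pieces[13] = 3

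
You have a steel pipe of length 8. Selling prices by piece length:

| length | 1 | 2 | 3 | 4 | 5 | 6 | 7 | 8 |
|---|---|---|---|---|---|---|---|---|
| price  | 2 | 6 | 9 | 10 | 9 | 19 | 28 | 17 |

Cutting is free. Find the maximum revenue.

Build best[k] bottom-up: best[k] = max over allowed piece i of (p[i] + best[k−i]).
best[1] = 2
best[2] = max(2+2, 6+0) = 6
best[3] = max(2+6, 6+2, 9+0) = 9
best[4] = max(2+9, 6+6, 9+2, 10+0) = 12
best[5] = max(2+12, 6+9, 9+6, 10+2, 9+0) = 15
best[6] = max(2+15, 6+12, 9+9, 10+6, 9+2, 19+0) = 19
best[7] = max(2+19, 6+15, 9+12, …, 19+2, 28+0) = 28
best[8] = max(2+28, 6+19, 9+15, …, 28+2, 17+0) = 30
One optimal cutting: 7 + 1 → $28 + $2 = $30.

30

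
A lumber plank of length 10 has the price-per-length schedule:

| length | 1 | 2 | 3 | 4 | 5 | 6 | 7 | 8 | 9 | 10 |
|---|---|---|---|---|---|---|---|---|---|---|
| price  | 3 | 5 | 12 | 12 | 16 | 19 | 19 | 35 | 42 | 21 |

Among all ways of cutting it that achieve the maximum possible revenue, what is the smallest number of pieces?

2

Build r[k] bottom-up: r[k] = max over allowed piece i of (p[i] + r[k−i]).
r[1] = 3
r[2] = 6  (first piece 1, then r[1]=3)
r[3] = 12
r[4] = 15  (first piece 1, then r[3]=12)
r[5] = 18  (first piece 1, then r[4]=15)
r[6] = 24  (first piece 3, then r[3]=12)
r[7] = 27  (first piece 1, then r[6]=24)
r[8] = 35
r[9] = 42
r[10] = 45  (first piece 1, then r[9]=42)
Maximum revenue is $45.
Now minimize piece count subject to staying optimal: for each k, pieces[k] = 1 + min over i with p[i]+r[k−i]=r[k] of pieces[k−i].
pieces[7] = 3
pieces[8] = 1
pieces[9] = 1
pieces[10] = 2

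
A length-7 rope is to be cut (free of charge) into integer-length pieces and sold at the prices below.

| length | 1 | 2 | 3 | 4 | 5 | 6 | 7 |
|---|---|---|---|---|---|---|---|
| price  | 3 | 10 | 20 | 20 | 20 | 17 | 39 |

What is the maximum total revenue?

Consider every possible first cut. R[k] is the best of p[i]+R[k−i] over all sellable i≤k.
R[1] = 3
R[2] = max(3+3, 10+0) = 10
R[3] = max(3+10, 10+3, 20+0) = 20
R[4] = max(3+20, 10+10, 20+3, 20+0) = 23
R[5] = max(3+23, 10+20, 20+10, 20+3, 20+0) = 30
R[6] = max(3+30, 10+23, 20+20, 20+10, 20+3, 17+0) = 40
R[7] = max(3+40, 10+30, 20+23, …, 17+3, 39+0) = 43
One optimal cutting: 3 + 3 + 1 → $20 + $20 + $3 = $43.

43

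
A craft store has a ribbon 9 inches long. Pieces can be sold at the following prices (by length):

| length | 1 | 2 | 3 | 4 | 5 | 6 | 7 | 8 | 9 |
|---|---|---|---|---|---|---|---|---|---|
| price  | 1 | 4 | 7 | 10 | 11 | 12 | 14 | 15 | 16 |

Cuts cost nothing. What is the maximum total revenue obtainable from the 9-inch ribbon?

Let v[k] be the best obtainable value from length k. For each k, try every first piece i and keep the best of price[i] + v[k−i].
v[1] = 1
v[2] = 4
v[3] = 7
v[4] = 10
v[5] = 11  (first piece 1, then v[4]=10)
v[6] = 14  (first piece 2, then v[4]=10)
v[7] = 17  (first piece 3, then v[4]=10)
v[8] = 20  (first piece 4, then v[4]=10)
v[9] = 21  (first piece 1, then v[8]=20)
One optimal cutting: 4 + 4 + 1 → ¢10 + ¢10 + ¢1 = ¢21.

21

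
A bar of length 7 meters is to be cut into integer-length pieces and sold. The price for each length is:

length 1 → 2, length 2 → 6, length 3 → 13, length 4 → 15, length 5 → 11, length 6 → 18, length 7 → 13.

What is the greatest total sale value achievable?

28

Let best[k] be the best obtainable value from length k. For each k, try every first piece i and keep the best of price[i] + best[k−i].
best[1] = 2
best[2] = max(2+2, 6+0) = 6
best[3] = max(2+6, 6+2, 13+0) = 13
best[4] = max(2+13, 6+6, 13+2, 15+0) = 15
best[5] = max(2+15, 6+13, 13+6, 15+2, 11+0) = 19
best[6] = max(2+19, 6+15, 13+13, 15+6, 11+2, 18+0) = 26
best[7] = max(2+26, 6+19, 13+15, …, 18+2, 13+0) = 28
One optimal cutting: 3 + 3 + 1 → 13 + 13 + 2 = 28.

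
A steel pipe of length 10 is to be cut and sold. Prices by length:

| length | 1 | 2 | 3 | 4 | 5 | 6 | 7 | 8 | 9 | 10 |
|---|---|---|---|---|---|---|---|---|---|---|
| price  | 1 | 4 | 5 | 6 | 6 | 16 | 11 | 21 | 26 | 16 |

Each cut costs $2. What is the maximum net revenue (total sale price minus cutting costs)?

25

Consider every possible first cut. net[k] is the best of p[i]+net[k−i] over all sellable i≤k, charging 2 whenever i<k.
net[1] = 1
net[2] = 4
net[3] = 5
net[4] = 6  (first piece 2, then net[2]=4)
net[5] = 7  (first piece 2, then net[3]=5)
net[6] = 16
net[7] = 15  (first piece 1, then net[6]=16)
net[8] = 21
net[9] = 26
net[10] = 25  (first piece 1, then net[9]=26)
One optimal plan: pieces 9 + 1 (1 cut) → $27 − $2 = $25.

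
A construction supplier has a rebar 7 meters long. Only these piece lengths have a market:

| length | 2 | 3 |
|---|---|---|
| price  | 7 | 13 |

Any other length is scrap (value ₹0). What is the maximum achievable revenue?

27

Consider every possible first cut. r[k] is the best of p[i]+r[k−i] over all sellable i≤k.
r[1] = 0
r[2] = 7
r[3] = 13
r[4] = 14  (first piece 2, then r[2]=7)
r[5] = 20  (first piece 2, then r[3]=13)
r[6] = 26  (first piece 3, then r[3]=13)
r[7] = 27  (first piece 2, then r[5]=20)
One optimal cutting: 3 + 2 + 2 → ₹27.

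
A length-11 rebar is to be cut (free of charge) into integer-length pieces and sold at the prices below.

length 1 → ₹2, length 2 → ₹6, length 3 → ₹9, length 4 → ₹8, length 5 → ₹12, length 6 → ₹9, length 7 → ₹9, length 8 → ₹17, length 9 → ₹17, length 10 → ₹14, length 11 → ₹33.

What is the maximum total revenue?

33

Consider every possible first cut. R[k] is the best of p[i]+R[k−i] over all sellable i≤k.
R[1] = 2
R[2] = max(2+2, 6+0) = 6
R[3] = max(2+6, 6+2, 9+0) = 9
R[4] = max(2+9, 6+6, 9+2, 8+0) = 12
R[5] = max(2+12, 6+9, 9+6, 8+2, 12+0) = 15
R[6] = max(2+15, 6+12, 9+9, 8+6, 12+2, 9+0) = 18
R[7] = max(2+18, 6+15, 9+12, …, 9+2, 9+0) = 21
R[8] = max(2+21, 6+18, 9+15, …, 9+2, 17+0) = 24
R[9] = max(2+24, 6+21, 9+18, …, 17+2, 17+0) = 27
R[10] = max(2+27, 6+24, 9+21, …, 17+2, 14+0) = 30
R[11] = max(2+30, 6+27, 9+24, …, 14+2, 33+0) = 33
One optimal cutting: 3 + 2 + 2 + 2 + 2 → ₹9 + ₹6 + ₹6 + ₹6 + ₹6 = ₹33.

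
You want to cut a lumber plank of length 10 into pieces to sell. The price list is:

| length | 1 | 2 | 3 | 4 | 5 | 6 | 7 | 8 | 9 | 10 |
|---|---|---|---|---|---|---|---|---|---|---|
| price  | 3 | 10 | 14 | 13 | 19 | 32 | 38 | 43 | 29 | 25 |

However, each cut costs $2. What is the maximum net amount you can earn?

Consider every possible first cut. v[k] is the best of p[i]+v[k−i] over all sellable i≤k, charging 2 whenever i<k.
v[1] = 3
v[2] = 10
v[3] = 14
v[4] = 18  (first piece 2, then v[2]=10)
v[5] = 22  (first piece 2, then v[3]=14)
v[6] = 32
v[7] = 38
v[8] = 43
v[9] = 46  (first piece 2, then v[7]=38)
v[10] = 51  (first piece 2, then v[8]=43)
One optimal plan: pieces 8 + 2 (1 cut) → $53 − $2 = $51.

51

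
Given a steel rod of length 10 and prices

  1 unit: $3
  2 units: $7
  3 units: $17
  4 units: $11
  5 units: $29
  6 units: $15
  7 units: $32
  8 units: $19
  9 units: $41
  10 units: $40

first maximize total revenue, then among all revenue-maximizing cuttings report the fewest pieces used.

2

Consider every possible first cut. r[k] is the best of p[i]+r[k−i] over all sellable i≤k.
r[1] = 3
r[2] = max(3+3, 7+0) = 7
r[3] = max(3+7, 7+3, 17+0) = 17
r[4] = max(3+17, 7+7, 17+3, 11+0) = 20
r[5] = max(3+20, 7+17, 17+7, 11+3, 29+0) = 29
r[6] = max(3+29, 7+20, 17+17, 11+7, 29+3, 15+0) = 34
r[7] = max(3+34, 7+29, 17+20, …, 15+3, 32+0) = 37
r[8] = max(3+37, 7+34, 17+29, …, 32+3, 19+0) = 46
r[9] = max(3+46, 7+37, 17+34, …, 19+3, 41+0) = 51
r[10] = max(3+51, 7+46, 17+37, …, 41+3, 40+0) = 58
Maximum revenue is $58.
Now minimize piece count subject to staying optimal: for each k, pieces[k] = 1 + min over i with p[i]+r[k−i]=r[k] of pieces[k−i].
pieces[7] = 3
pieces[8] = 2
pieces[9] = 3
pieces[10] = 2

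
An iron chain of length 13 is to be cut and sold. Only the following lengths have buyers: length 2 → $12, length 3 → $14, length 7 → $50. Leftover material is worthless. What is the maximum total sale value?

Let best[k] be the best obtainable value from length k. For each k, try every first piece i and keep the best of price[i] + best[k−i].
best[1] = 0
best[2] = 12
best[3] = 14
best[4] = 24  (first piece 2, then best[2]=12)
best[5] = 26  (first piece 2, then best[3]=14)
best[6] = 36  (first piece 2, then best[4]=24)
best[7] = 50
best[8] = 50
best[9] = 62  (first piece 2, then best[7]=50)
best[10] = 64  (first piece 3, then best[7]=50)
best[11] = 74  (first piece 2, then best[9]=62)
best[12] = 76  (first piece 2, then best[10]=64)
best[13] = 86  (first piece 2, then best[11]=74)
One optimal cutting: 7 + 2 + 2 + 2 → $86.

86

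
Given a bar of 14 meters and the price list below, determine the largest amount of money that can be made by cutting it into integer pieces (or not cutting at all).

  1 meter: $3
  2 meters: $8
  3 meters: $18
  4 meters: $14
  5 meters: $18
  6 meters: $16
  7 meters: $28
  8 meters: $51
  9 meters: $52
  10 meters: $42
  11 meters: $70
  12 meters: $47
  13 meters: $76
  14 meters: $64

Let v[k] be the best obtainable value from length k. For each k, try every first piece i and keep the best of price[i] + v[k−i].
v[1] = 3
v[2] = max(3+3, 8+0) = 8
v[3] = max(3+8, 8+3, 18+0) = 18
v[4] = max(3+18, 8+8, 18+3, 14+0) = 21
v[5] = max(3+21, 8+18, 18+8, 14+3, 18+0) = 26
v[6] = max(3+26, 8+21, 18+18, 14+8, 18+3, 16+0) = 36
v[7] = max(3+36, 8+26, 18+21, …, 16+3, 28+0) = 39
v[8] = max(3+39, 8+36, 18+26, …, 28+3, 51+0) = 51
v[9] = max(3+51, 8+39, 18+36, …, 51+3, 52+0) = 54
v[10] = max(3+54, 8+51, 18+39, …, 52+3, 42+0) = 59
v[11] = max(3+59, 8+54, 18+51, …, 42+3, 70+0) = 70
v[12] = max(3+70, 8+59, 18+54, …, 70+3, 47+0) = 73
v[13] = max(3+73, 8+70, 18+59, …, 47+3, 76+0) = 78
v[14] = max(3+78, 8+73, 18+70, …, 76+3, 64+0) = 88
One optimal cutting: 11 + 3 → $70 + $18 = $88.

88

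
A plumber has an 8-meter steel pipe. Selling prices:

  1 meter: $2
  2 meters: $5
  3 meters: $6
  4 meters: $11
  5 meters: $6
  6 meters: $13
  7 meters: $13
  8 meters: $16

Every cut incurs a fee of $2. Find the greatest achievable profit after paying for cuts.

20

Build net[k] bottom-up: net[k] = max over allowed piece i of (p[i] + net[k−i]) − 2 per cut.
net[1] = 2
net[2] = 5
net[3] = 6
net[4] = 11
net[5] = 11  (first piece 1, then net[4]=11)
net[6] = 14  (first piece 2, then net[4]=11)
net[7] = 15  (first piece 3, then net[4]=11)
net[8] = 20  (first piece 4, then net[4]=11)
One optimal plan: pieces 4 + 4 (1 cut) → $22 − $2 = $20.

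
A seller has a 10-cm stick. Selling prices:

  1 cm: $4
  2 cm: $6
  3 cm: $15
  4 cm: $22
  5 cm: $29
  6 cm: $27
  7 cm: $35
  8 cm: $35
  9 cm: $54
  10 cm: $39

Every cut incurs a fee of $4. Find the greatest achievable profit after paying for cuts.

Consider every possible first cut. r[k] is the best of p[i]+r[k−i] over all sellable i≤k, charging 4 whenever i<k.
r[1] = 4
r[2] = max(4+4-4, 6+0) = 6
r[3] = max(4+6-4, 6+4-4, 15+0) = 15
r[4] = max(4+15-4, 6+6-4, 15+4-4, 22+0) = 22
r[5] = max(4+22-4, 6+15-4, 15+6-4, 22+4-4, 29+0) = 29
r[6] = max(4+29-4, 6+22-4, 15+15-4, 22+6-4, 29+4-4, 27+0) = 29
r[7] = max(4+29-4, 6+29-4, 15+22-4, …, 27+4-4, 35+0) = 35
r[8] = max(4+35-4, 6+29-4, 15+29-4, …, 35+4-4, 35+0) = 40
r[9] = max(4+40-4, 6+35-4, 15+29-4, …, 35+4-4, 54+0) = 54
r[10] = max(4+54-4, 6+40-4, 15+35-4, …, 54+4-4, 39+0) = 54
One optimal plan: pieces 9 + 1 (1 cut) → $58 − $4 = $54.

54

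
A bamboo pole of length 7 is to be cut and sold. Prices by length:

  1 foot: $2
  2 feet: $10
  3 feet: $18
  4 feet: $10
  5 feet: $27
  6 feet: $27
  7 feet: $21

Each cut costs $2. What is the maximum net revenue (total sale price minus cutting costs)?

Let net[k] be the best obtainable value from length k. For each k, try every first piece i and keep the best of price[i] + net[k−i] minus the 2 cut fee when i<k.
net[1] = 2
net[2] = 10
net[3] = 18
net[4] = 18  (first piece 1, then net[3]=18)
net[5] = 27
net[6] = 34  (first piece 3, then net[3]=18)
net[7] = 35  (first piece 2, then net[5]=27)
One optimal plan: pieces 5 + 2 (1 cut) → $37 − $2 = $35.

35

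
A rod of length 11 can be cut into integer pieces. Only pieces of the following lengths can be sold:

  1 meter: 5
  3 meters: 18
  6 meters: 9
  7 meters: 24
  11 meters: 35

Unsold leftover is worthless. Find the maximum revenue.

64

Let r[k] be the best obtainable value from length k. For each k, try every first piece i and keep the best of price[i] + r[k−i].
r[1] = 5
r[2] = 10  (first piece 1, then r[1]=5)
r[3] = max(5+10, 18+0) = 18
r[4] = max(5+18, 18+5) = 23
r[5] = max(5+23, 18+10) = 28
r[6] = max(5+28, 18+18, 9+0) = 36
r[7] = max(5+36, 18+23, 9+5, 24+0) = 41
r[8] = max(5+41, 18+28, 9+10, 24+5) = 46
r[9] = max(5+46, 18+36, 9+18, 24+10) = 54
r[10] = max(5+54, 18+41, 9+23, 24+18) = 59
r[11] = max(5+59, 18+46, 9+28, 24+23, 35+0) = 64
One optimal cutting: 3 + 3 + 3 + 1 + 1 → 64.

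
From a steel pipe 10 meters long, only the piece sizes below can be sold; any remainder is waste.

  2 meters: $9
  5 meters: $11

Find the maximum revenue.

Build r[k] bottom-up: r[k] = max over allowed piece i of (p[i] + r[k−i]).
r[1] = 0
r[2] = 9
r[3] = 9
r[4] = 18  (first piece 2, then r[2]=9)
r[5] = 18
r[6] = 27  (first piece 2, then r[4]=18)
r[7] = 27
r[8] = 36  (first piece 2, then r[6]=27)
r[9] = 36
r[10] = 45  (first piece 2, then r[8]=36)
One optimal cutting: 2 + 2 + 2 + 2 + 2 → $45.

45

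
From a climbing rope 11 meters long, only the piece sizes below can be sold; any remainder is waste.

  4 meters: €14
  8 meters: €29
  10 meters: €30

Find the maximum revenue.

30

Let r[k] be the best obtainable value from length k. For each k, try every first piece i and keep the best of price[i] + r[k−i].
r[1] = 0
r[2] = 0
r[3] = 0
r[4] = 14
r[5] = 14
r[6] = 14
r[7] = 14
r[8] = 29
r[9] = 29
r[10] = 30
r[11] = 30
One optimal cutting: pieces 10 with 1 meter of scrap → €30.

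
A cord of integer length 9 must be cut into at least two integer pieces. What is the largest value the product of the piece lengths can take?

Let m[k] be the best product for length k (with at least one cut). For each first piece i, the rest contributes max(k−i, m[k−i]).
m[2] = 1·max(1,0) = 1·1 = 1
m[3] = max(1·2, 2·1) = 2
m[4] = max(1·3, 2·2, 3·1) = 4
m[5] = max(1·4, 2·3, 3·2, 4·1) = 6
m[6] = max(1·6, 2·4, 3·3, 4·2, 5·1) = 9
m[7] = max(1·9, 2·6, 3·4, 4·3, 5·2, 6·1) = 12
m[8] = max(1·12, 2·9, 3·6, …, 6·2, 7·1) = 18
m[9] = max(1·18, 2·12, 3·9, …, 7·2, 8·1) = 27
One optimal split: 3 + 3 + 3; product 3·3·3 = 27.

27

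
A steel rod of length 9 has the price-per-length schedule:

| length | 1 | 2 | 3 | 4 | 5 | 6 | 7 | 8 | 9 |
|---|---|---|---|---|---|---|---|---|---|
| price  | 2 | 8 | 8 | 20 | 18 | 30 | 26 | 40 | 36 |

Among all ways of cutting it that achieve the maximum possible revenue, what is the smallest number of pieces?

Build r[k] bottom-up: r[k] = max over allowed piece i of (p[i] + r[k−i]).
r[1] = 2
r[2] = max(2+2, 8+0) = 8
r[3] = max(2+8, 8+2, 8+0) = 10
r[4] = max(2+10, 8+8, 8+2, 20+0) = 20
r[5] = max(2+20, 8+10, 8+8, 20+2, 18+0) = 22
r[6] = max(2+22, 8+20, 8+10, 20+8, 18+2, 30+0) = 30
r[7] = max(2+30, 8+22, 8+20, …, 30+2, 26+0) = 32
r[8] = max(2+32, 8+30, 8+22, …, 26+2, 40+0) = 40
r[9] = max(2+40, 8+32, 8+30, …, 40+2, 36+0) = 42
Maximum revenue is $42.
Now minimize piece count subject to staying optimal: for each k, pieces[k] = 1 + min over i with p[i]+r[k−i]=r[k] of pieces[k−i].
pieces[6] = 1
pieces[7] = 2
pieces[8] = 1
pieces[9] = 2

2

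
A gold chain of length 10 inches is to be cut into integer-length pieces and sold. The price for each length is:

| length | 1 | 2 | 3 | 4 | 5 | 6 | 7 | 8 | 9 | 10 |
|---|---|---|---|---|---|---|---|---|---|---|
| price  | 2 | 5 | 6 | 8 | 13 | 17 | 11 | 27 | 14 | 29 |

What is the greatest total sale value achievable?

Build R[k] bottom-up: R[k] = max over allowed piece i of (p[i] + R[k−i]).
R[1] = 2
R[2] = 5
R[3] = 7  (first piece 1, then R[2]=5)
R[4] = 10  (first piece 2, then R[2]=5)
R[5] = 13
R[6] = 17
R[7] = 19  (first piece 1, then R[6]=17)
R[8] = 27
R[9] = 29  (first piece 1, then R[8]=27)
R[10] = 32  (first piece 2, then R[8]=27)
One optimal cutting: 8 + 2 → $27 + $5 = $32.

32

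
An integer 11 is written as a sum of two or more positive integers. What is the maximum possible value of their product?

Define P[k] = max over 1≤i<k of i · max(k−i, P[k−i]); the inner max lets the remainder stay uncut if that's better.
Small cases: P[2]=1, P[3]=2, P[4]=4, P[5]=6, P[6]=9.
P[7] = max(1·9, 2·6, 3·4, 4·3, 5·2, 6·1) = 12
P[8] = max(1·12, 2·9, 3·6, …, 6·2, 7·1) = 18
P[9] = max(1·18, 2·12, 3·9, …, 7·2, 8·1) = 27
P[10] = max(1·27, 2·18, 3·12, …, 8·2, 9·1) = 36
P[11] = max(1·36, 2·27, 3·18, …, 9·2, 10·1) = 54
One optimal split: 3 + 3 + 3 + 2; product 3·3·3·2 = 54.

54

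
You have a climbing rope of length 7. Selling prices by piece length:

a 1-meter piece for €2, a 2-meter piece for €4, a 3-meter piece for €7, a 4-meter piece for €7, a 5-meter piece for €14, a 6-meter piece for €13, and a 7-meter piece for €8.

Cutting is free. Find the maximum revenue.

Let v[k] be the best obtainable value from length k. For each k, try every first piece i and keep the best of price[i] + v[k−i].
v[1] = 2
v[2] = max(2+2, 4+0) = 4
v[3] = max(2+4, 4+2, 7+0) = 7
v[4] = max(2+7, 4+4, 7+2, 7+0) = 9
v[5] = max(2+9, 4+7, 7+4, 7+2, 14+0) = 14
v[6] = max(2+14, 4+9, 7+7, 7+4, 14+2, 13+0) = 16
v[7] = max(2+16, 4+14, 7+9, …, 13+2, 8+0) = 18
One optimal cutting: 5 + 1 + 1 → €14 + €2 + €2 = €18.

18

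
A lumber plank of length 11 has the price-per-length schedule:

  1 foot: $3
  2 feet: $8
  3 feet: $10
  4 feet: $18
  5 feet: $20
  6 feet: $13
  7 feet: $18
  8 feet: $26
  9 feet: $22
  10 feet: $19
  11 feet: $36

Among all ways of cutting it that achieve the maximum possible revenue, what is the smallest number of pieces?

4

Consider every possible first cut. r[k] is the best of p[i]+r[k−i] over all sellable i≤k.
r[1] = 3
r[2] = max(3+3, 8+0) = 8
r[3] = max(3+8, 8+3, 10+0) = 11
r[4] = max(3+11, 8+8, 10+3, 18+0) = 18
r[5] = max(3+18, 8+11, 10+8, 18+3, 20+0) = 21
r[6] = max(3+21, 8+18, 10+11, 18+8, 20+3, 13+0) = 26
r[7] = max(3+26, 8+21, 10+18, …, 13+3, 18+0) = 29
r[8] = max(3+29, 8+26, 10+21, …, 18+3, 26+0) = 36
r[9] = max(3+36, 8+29, 10+26, …, 26+3, 22+0) = 39
r[10] = max(3+39, 8+36, 10+29, …, 22+3, 19+0) = 44
r[11] = max(3+44, 8+39, 10+36, …, 19+3, 36+0) = 47
Maximum revenue is $47.
Now minimize piece count subject to staying optimal: for each k, pieces[k] = 1 + min over i with p[i]+r[k−i]=r[k] of pieces[k−i].
pieces[8] = 2
pieces[9] = 3
pieces[10] = 3
pieces[11] = 4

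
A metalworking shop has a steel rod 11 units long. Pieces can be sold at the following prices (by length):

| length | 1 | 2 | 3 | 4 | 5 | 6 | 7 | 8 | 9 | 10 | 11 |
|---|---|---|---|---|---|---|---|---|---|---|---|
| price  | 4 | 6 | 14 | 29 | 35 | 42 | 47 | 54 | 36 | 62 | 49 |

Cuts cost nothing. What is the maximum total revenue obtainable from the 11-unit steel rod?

Build r[k] bottom-up: r[k] = max over allowed piece i of (p[i] + r[k−i]).
r[1] = 4
r[2] = 8  (first piece 1, then r[1]=4)
r[3] = 14
r[4] = 29
r[5] = 35
r[6] = 42
r[7] = 47
r[8] = 58  (first piece 4, then r[4]=29)
r[9] = 64  (first piece 4, then r[5]=35)
r[10] = 71  (first piece 4, then r[6]=42)
r[11] = 77  (first piece 5, then r[6]=42)
One optimal cutting: 6 + 5 → $42 + $35 = $77.

77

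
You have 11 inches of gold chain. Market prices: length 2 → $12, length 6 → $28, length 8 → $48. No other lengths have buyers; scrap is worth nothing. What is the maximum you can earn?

60

Consider every possible first cut. best[k] is the best of p[i]+best[k−i] over all sellable i≤k.
best[1] = 0
best[2] = 12
best[3] = 12
best[4] = 24  (first piece 2, then best[2]=12)
best[5] = 24
best[6] = max(12+24, 28+0) = 36
best[7] = max(12+24, 28+0) = 36
best[8] = max(12+36, 28+12, 48+0) = 48
best[9] = max(12+36, 28+12, 48+0) = 48
best[10] = max(12+48, 28+24, 48+12) = 60
best[11] = max(12+48, 28+24, 48+12) = 60
One optimal cutting: pieces 2 + 2 + 2 + 2 + 2 with 1 inch of scrap → $60.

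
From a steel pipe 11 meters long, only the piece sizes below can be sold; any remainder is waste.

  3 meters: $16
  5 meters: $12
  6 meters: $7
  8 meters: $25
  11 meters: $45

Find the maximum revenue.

Let best[k] be the best obtainable value from length k. For each k, try every first piece i and keep the best of price[i] + best[k−i].
best[1] = 0
best[2] = 0
best[3] = 16
best[4] = 16
best[5] = max(16+0, 12+0) = 16
best[6] = max(16+16, 12+0, 7+0) = 32
best[7] = max(16+16, 12+0, 7+0) = 32
best[8] = max(16+16, 12+16, 7+0, 25+0) = 32
best[9] = max(16+32, 12+16, 7+16, 25+0) = 48
best[10] = max(16+32, 12+16, 7+16, 25+0) = 48
best[11] = max(16+32, 12+32, 7+16, 25+16, 45+0) = 48
One optimal cutting: pieces 3 + 3 + 3 with 2 meters of scrap → $48.

48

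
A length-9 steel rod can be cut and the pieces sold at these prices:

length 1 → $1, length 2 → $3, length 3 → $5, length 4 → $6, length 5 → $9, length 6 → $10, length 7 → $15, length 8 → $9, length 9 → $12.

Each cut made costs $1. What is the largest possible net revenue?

17

Let v[k] be the best obtainable value from length k. For each k, try every first piece i and keep the best of price[i] + v[k−i] minus the 1 cut fee when i<k.
v[1] = 1
v[2] = max(1+1-1, 3+0) = 3
v[3] = max(1+3-1, 3+1-1, 5+0) = 5
v[4] = max(1+5-1, 3+3-1, 5+1-1, 6+0) = 6
v[5] = max(1+6-1, 3+5-1, 5+3-1, 6+1-1, 9+0) = 9
v[6] = max(1+9-1, 3+6-1, 5+5-1, 6+3-1, 9+1-1, 10+0) = 10
v[7] = max(1+10-1, 3+9-1, 5+6-1, …, 10+1-1, 15+0) = 15
v[8] = max(1+15-1, 3+10-1, 5+9-1, …, 15+1-1, 9+0) = 15
v[9] = max(1+15-1, 3+15-1, 5+10-1, …, 9+1-1, 12+0) = 17
One optimal plan: pieces 7 + 2 (1 cut) → $18 − $1 = $17.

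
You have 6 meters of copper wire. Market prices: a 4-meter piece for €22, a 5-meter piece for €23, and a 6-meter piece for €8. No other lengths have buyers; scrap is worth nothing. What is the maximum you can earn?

Let r[k] be the best obtainable value from length k. For each k, try every first piece i and keep the best of price[i] + r[k−i].
r[1] = 0
r[2] = 0
r[3] = 0
r[4] = 22
r[5] = 23
r[6] = 23
One optimal cutting: pieces 5 with 1 meter of scrap → €23.

23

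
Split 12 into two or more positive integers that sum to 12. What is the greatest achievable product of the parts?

81

Fill g[k] for k=2..12: at each k try every first piece i and multiply by the better of (k−i) uncut or g[k−i].
g[2] = 1·max(1,0) = 1·1 = 1
g[3] = max(1·2, 2·1) = 2
g[4] = max(1·3, 2·2, 3·1) = 4
g[5] = max(1·4, 2·3, 3·2, 4·1) = 6
g[6] = max(1·6, 2·4, 3·3, 4·2, 5·1) = 9
g[7] = max(1·9, 2·6, 3·4, 4·3, 5·2, 6·1) = 12
g[8] = max(1·12, 2·9, 3·6, …, 6·2, 7·1) = 18
g[9] = max(1·18, 2·12, 3·9, …, 7·2, 8·1) = 27
g[10] = max(1·27, 2·18, 3·12, …, 8·2, 9·1) = 36
g[11] = max(1·36, 2·27, 3·18, …, 9·2, 10·1) = 54
g[12] = max(1·54, 2·36, 3·27, …, 10·2, 11·1) = 81
One optimal split: 3 + 3 + 3 + 3; product 3·3·3·3 = 81.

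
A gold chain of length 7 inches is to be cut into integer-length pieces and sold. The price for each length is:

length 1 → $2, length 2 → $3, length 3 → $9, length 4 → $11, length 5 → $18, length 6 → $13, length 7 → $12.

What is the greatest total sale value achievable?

22

Let v[k] be the best obtainable value from length k. For each k, try every first piece i and keep the best of price[i] + v[k−i].
v[1] = 2
v[2] = 4  (first piece 1, then v[1]=2)
v[3] = 9
v[4] = 11  (first piece 1, then v[3]=9)
v[5] = 18
v[6] = 20  (first piece 1, then v[5]=18)
v[7] = 22  (first piece 1, then v[6]=20)
One optimal cutting: 5 + 1 + 1 → $18 + $2 + $2 = $22.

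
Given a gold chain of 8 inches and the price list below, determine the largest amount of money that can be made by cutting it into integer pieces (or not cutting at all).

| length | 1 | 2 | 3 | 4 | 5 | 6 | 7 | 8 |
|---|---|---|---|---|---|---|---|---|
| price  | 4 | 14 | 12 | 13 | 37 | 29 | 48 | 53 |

Consider every possible first cut. best[k] is the best of p[i]+best[k−i] over all sellable i≤k.
best[1] = 4
best[2] = 14
best[3] = 18  (first piece 1, then best[2]=14)
best[4] = 28  (first piece 2, then best[2]=14)
best[5] = 37
best[6] = 42  (first piece 2, then best[4]=28)
best[7] = 51  (first piece 2, then best[5]=37)
best[8] = 56  (first piece 2, then best[6]=42)
One optimal cutting: 2 + 2 + 2 + 2 → $14 + $14 + $14 + $14 = $56.

56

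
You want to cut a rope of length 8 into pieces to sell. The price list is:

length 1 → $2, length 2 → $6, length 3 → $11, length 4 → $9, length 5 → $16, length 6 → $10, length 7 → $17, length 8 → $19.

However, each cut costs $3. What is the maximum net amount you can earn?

24

Let r[k] be the best obtainable value from length k. For each k, try every first piece i and keep the best of price[i] + r[k−i] minus the 3 cut fee when i<k.
r[1] = 2
r[2] = max(2+2-3, 6+0) = 6
r[3] = max(2+6-3, 6+2-3, 11+0) = 11
r[4] = max(2+11-3, 6+6-3, 11+2-3, 9+0) = 10
r[5] = max(2+10-3, 6+11-3, 11+6-3, 9+2-3, 16+0) = 16
r[6] = max(2+16-3, 6+10-3, 11+11-3, 9+6-3, 16+2-3, 10+0) = 19
r[7] = max(2+19-3, 6+16-3, 11+10-3, …, 10+2-3, 17+0) = 19
r[8] = max(2+19-3, 6+19-3, 11+16-3, …, 17+2-3, 19+0) = 24
One optimal plan: pieces 5 + 3 (1 cut) → $27 − $3 = $24.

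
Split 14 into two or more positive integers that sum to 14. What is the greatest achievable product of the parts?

Define f[k] = max over 1≤i<k of i · max(k−i, f[k−i]); the inner max lets the remainder stay uncut if that's better.
Small cases: f[2]=1, f[3]=2, f[4]=4, f[5]=6, f[6]=9.
f[7] = 2·max(5,6) = 2·6 = 12
f[8] = 2·max(6,9) = 2·9 = 18
f[9] = 3·max(6,9) = 3·9 = 27
f[10] = 2·max(8,18) = 2·18 = 36
f[11] = 2·max(9,27) = 2·27 = 54
f[12] = 3·max(9,27) = 3·27 = 81
f[13] = 2·max(11,54) = 2·54 = 108
f[14] = 2·max(12,81) = 2·81 = 162
One optimal split: 3 + 3 + 3 + 3 + 2; product 3·3·3·3·2 = 162.

162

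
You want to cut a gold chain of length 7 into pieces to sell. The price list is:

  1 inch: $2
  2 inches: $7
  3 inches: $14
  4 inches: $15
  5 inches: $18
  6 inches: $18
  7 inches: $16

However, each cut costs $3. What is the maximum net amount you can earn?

Let net[k] be the best obtainable value from length k. For each k, try every first piece i and keep the best of price[i] + net[k−i] minus the 3 cut fee when i<k.
net[1] = 2
net[2] = max(2+2-3, 7+0) = 7
net[3] = max(2+7-3, 7+2-3, 14+0) = 14
net[4] = max(2+14-3, 7+7-3, 14+2-3, 15+0) = 15
net[5] = max(2+15-3, 7+14-3, 14+7-3, 15+2-3, 18+0) = 18
net[6] = max(2+18-3, 7+15-3, 14+14-3, 15+7-3, 18+2-3, 18+0) = 25
net[7] = max(2+25-3, 7+18-3, 14+15-3, …, 18+2-3, 16+0) = 26
One optimal plan: pieces 4 + 3 (1 cut) → $29 − $3 = $26.

26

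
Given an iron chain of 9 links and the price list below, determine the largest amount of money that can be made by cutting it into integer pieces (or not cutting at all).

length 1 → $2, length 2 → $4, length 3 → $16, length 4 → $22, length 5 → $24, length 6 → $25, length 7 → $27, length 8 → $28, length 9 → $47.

48

Let best[k] be the best obtainable value from length k. For each k, try every first piece i and keep the best of price[i] + best[k−i].
best[1] = 2
best[2] = max(2+2, 4+0) = 4
best[3] = max(2+4, 4+2, 16+0) = 16
best[4] = max(2+16, 4+4, 16+2, 22+0) = 22
best[5] = max(2+22, 4+16, 16+4, 22+2, 24+0) = 24
best[6] = max(2+24, 4+22, 16+16, 22+4, 24+2, 25+0) = 32
best[7] = max(2+32, 4+24, 16+22, …, 25+2, 27+0) = 38
best[8] = max(2+38, 4+32, 16+24, …, 27+2, 28+0) = 44
best[9] = max(2+44, 4+38, 16+32, …, 28+2, 47+0) = 48
One optimal cutting: 3 + 3 + 3 → $16 + $16 + $16 = $48.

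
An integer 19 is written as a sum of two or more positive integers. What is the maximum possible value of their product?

Define g[k] = max over 1≤i<k of i · max(k−i, g[k−i]); the inner max lets the remainder stay uncut if that's better.
g[2] = 1·max(1,0) = 1·1 = 1
g[3] = max(1·2, 2·1) = 2
g[4] = max(1·3, 2·2, 3·1) = 4
g[5] = max(1·4, 2·3, 3·2, 4·1) = 6
g[6] = max(1·6, 2·4, 3·3, 4·2, 5·1) = 9
g[7] = max(1·9, 2·6, 3·4, 4·3, 5·2, 6·1) = 12
g[8] = max(1·12, 2·9, 3·6, …, 6·2, 7·1) = 18
g[9] = max(1·18, 2·12, 3·9, …, 7·2, 8·1) = 27
g[10] = max(1·27, 2·18, 3·12, …, 8·2, 9·1) = 36
g[11] = max(1·36, 2·27, 3·18, …, 9·2, 10·1) = 54
g[12] = max(1·54, 2·36, 3·27, …, 10·2, 11·1) = 81
g[13] = max(1·81, 2·54, 3·36, …, 11·2, 12·1) = 108
g[14] = max(1·108, 2·81, 3·54, …, 12·2, 13·1) = 162
g[15] = max(1·162, 2·108, 3·81, …, 13·2, 14·1) = 243
g[16] = max(1·243, 2·162, 3·108, …, 14·2, 15·1) = 324
g[17] = max(1·324, 2·243, 3·162, …, 15·2, 16·1) = 486
g[18] = max(1·486, 2·324, 3·243, …, 16·2, 17·1) = 729
g[19] = max(1·729, 2·486, 3·324, …, 17·2, 18·1) = 972
One optimal split: 3 + 3 + 3 + 3 + 3 + 2 + 2; product 3·3·3·3·3·2·2 = 972.

972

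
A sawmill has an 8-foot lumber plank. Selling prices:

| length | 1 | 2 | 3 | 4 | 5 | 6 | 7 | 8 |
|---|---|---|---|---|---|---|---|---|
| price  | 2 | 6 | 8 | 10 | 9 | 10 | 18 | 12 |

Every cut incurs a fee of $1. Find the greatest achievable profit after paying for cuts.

21

Let v[k] be the best obtainable value from length k. For each k, try every first piece i and keep the best of price[i] + v[k−i] minus the 1 cut fee when i<k.
v[1] = 2
v[2] = max(2+2-1, 6+0) = 6
v[3] = max(2+6-1, 6+2-1, 8+0) = 8
v[4] = max(2+8-1, 6+6-1, 8+2-1, 10+0) = 11
v[5] = max(2+11-1, 6+8-1, 8+6-1, 10+2-1, 9+0) = 13
v[6] = max(2+13-1, 6+11-1, 8+8-1, 10+6-1, 9+2-1, 10+0) = 16
v[7] = max(2+16-1, 6+13-1, 8+11-1, …, 10+2-1, 18+0) = 18
v[8] = max(2+18-1, 6+16-1, 8+13-1, …, 18+2-1, 12+0) = 21
One optimal plan: pieces 2 + 2 + 2 + 2 (3 cuts) → $24 − $3 = $21.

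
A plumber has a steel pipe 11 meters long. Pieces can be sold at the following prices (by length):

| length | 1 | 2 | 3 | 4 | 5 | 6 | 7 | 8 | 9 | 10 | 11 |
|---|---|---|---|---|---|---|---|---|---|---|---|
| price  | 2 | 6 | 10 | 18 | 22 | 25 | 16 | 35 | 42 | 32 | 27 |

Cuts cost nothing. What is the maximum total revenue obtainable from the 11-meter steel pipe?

48

Consider every possible first cut. r[k] is the best of p[i]+r[k−i] over all sellable i≤k.
r[1] = 2
r[2] = max(2+2, 6+0) = 6
r[3] = max(2+6, 6+2, 10+0) = 10
r[4] = max(2+10, 6+6, 10+2, 18+0) = 18
r[5] = max(2+18, 6+10, 10+6, 18+2, 22+0) = 22
r[6] = max(2+22, 6+18, 10+10, 18+6, 22+2, 25+0) = 25
r[7] = max(2+25, 6+22, 10+18, …, 25+2, 16+0) = 28
r[8] = max(2+28, 6+25, 10+22, …, 16+2, 35+0) = 36
r[9] = max(2+36, 6+28, 10+25, …, 35+2, 42+0) = 42
r[10] = max(2+42, 6+36, 10+28, …, 42+2, 32+0) = 44
r[11] = max(2+44, 6+42, 10+36, …, 32+2, 27+0) = 48
One optimal cutting: 9 + 2 → $42 + $6 = $48.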